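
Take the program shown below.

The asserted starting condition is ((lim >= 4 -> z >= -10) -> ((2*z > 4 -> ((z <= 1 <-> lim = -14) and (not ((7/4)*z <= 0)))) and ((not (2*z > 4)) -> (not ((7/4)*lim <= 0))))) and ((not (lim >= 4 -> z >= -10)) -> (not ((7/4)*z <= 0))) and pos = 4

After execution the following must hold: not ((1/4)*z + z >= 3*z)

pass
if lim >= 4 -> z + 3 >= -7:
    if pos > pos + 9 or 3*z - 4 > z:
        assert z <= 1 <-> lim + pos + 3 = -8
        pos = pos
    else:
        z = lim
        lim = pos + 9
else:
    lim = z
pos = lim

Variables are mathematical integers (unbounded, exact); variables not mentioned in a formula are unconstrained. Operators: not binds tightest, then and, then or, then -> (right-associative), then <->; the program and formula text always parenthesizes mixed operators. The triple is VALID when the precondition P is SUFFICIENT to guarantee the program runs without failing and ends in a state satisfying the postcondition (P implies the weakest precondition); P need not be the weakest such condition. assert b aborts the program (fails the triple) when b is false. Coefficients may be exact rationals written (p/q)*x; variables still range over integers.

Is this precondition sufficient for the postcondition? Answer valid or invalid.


Working backward. After the program, the postcondition not ((1/4)*z + z >= 3*z) must hold; in canonical form it is not ((7/4)*z <= 0).
Before pos := lim: not ((7/4)*z <= 0)
Then branch requires (2*z > 4 -> ((z <= 1 <-> lim + pos = -11) and (not ((7/4)*z <= 0)))) and ((not (2*z > 4)) -> (not ((7/4)*lim <= 0))); else branch requires not ((7/4)*z <= 0).
Before the if: ((lim >= 4 -> z >= -10) -> ((2*z > 4 -> ((z <= 1 <-> lim + pos = -11) and (not ((7/4)*z <= 0)))) and ((not (2*z > 4)) -> (not ((7/4)*lim <= 0))))) and ((not (lim >= 4 -> z >= -10)) -> (not ((7/4)*z <= 0)))
Before skip: ((lim >= 4 -> z >= -10) -> ((2*z > 4 -> ((z <= 1 <-> lim + pos = -11) and (not ((7/4)*z <= 0)))) and ((not (2*z > 4)) -> (not ((7/4)*lim <= 0))))) and ((not (lim >= 4 -> z >= -10)) -> (not ((7/4)*z <= 0)))
The weakest precondition is ((lim >= 4 -> z >= -10) -> ((2*z > 4 -> ((z <= 1 <-> lim + pos = -11) and (not ((7/4)*z <= 0)))) and ((not (2*z > 4)) -> (not ((7/4)*lim <= 0))))) and ((not (lim >= 4 -> z >= -10)) -> (not ((7/4)*z <= 0))).
Check whether ((lim >= 4 -> z >= -10) -> ((2*z > 4 -> ((z <= 1 <-> lim = -14) and (not ((7/4)*z <= 0)))) and ((not (2*z > 4)) -> (not ((7/4)*lim <= 0))))) and ((not (lim >= 4 -> z >= -10)) -> (not ((7/4)*z <= 0))) and pos = 4 implies it.
Countermodel: at the initial state lim = -15, pos = 4, z = 3, the precondition holds but the weakest precondition fails.
Answer: invalid


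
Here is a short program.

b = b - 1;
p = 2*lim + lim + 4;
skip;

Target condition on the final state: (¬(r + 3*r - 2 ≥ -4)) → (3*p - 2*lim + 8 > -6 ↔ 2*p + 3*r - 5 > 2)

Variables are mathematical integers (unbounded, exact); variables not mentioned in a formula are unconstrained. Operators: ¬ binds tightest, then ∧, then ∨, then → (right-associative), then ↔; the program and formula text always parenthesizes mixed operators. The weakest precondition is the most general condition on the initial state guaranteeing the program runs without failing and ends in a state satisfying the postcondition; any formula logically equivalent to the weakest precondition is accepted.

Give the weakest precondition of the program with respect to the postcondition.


Working backward. After the program, the postcondition (¬(r + 3*r - 2 ≥ -4)) → (3*p - 2*lim + 8 > -6 ↔ 2*p + 3*r - 5 > 2) must hold; in canonical form it is (¬(4*r ≥ -2)) → (3*p > 2*lim - 14 ↔ 2*p + 3*r > 7).
Before skip: (¬(4*r ≥ -2)) → (3*p > 2*lim - 14 ↔ 2*p + 3*r > 7)
Before p := 2*lim + lim + 4: (¬(4*r ≥ -2)) → (7*lim > -26 ↔ 6*lim + 3*r > -1)
Before b := b - 1: (¬(4*r ≥ -2)) → (7*lim > -26 ↔ 6*lim + 3*r > -1)
Answer: WP = (¬(4*r ≥ -2)) → (7*lim > -26 ↔ 6*lim + 3*r > -1)


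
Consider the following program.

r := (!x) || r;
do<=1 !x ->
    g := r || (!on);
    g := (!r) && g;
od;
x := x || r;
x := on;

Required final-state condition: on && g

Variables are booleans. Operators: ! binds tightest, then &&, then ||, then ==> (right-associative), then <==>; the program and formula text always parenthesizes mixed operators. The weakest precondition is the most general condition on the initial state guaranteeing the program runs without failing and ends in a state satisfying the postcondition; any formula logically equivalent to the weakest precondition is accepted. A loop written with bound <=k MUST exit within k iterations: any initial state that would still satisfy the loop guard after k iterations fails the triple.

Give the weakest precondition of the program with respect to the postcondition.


Working backward. After the program, on && g must hold.
Before x := on: on && g
Before x := x || r: on && g
Before the loop (bound <=1), unroll the exhaustion recursion (WP_0 = exit-now case; WP_j = one more guarded iteration, up to j = 1):
  WP_0: x && on && g
  WP_1: ((!x) ==> (x && on && (!r) && (r || (!on)))) && (x ==> (on && g))
So before the loop: ((!x) ==> (x && on && (!r) && (r || (!on)))) && (x ==> (on && g))
Before r := (!x) || r: ((!x) ==> (x && on && (!((!x) || r)) && ((!x) || r || (!on)))) && (x ==> (on && g))
Answer: WP = ((!x) ==> (x && on && (!((!x) || r)) && ((!x) || r || (!on)))) && (x ==> (on && g))


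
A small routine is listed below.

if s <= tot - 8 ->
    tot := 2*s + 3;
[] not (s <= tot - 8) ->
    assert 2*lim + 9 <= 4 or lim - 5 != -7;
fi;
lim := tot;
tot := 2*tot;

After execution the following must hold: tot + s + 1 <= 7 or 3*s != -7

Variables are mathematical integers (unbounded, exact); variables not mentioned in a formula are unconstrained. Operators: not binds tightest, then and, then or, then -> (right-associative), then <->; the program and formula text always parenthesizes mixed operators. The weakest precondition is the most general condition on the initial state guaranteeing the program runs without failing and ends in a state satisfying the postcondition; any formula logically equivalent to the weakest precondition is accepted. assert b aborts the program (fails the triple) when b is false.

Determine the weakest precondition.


Working backward. After the program, the postcondition tot + s + 1 <= 7 or 3*s != -7 must hold; in canonical form it is s + tot <= 6 or 3*s != -7.
Before tot := 2*tot: s + 2*tot <= 6 or 3*s != -7
Before lim := tot: s + 2*tot <= 6 or 3*s != -7
Then branch requires 5*s <= 0 or 3*s != -7; else branch requires (2*lim <= -5 or lim != -2) and (s + 2*tot <= 6 or 3*s != -7).
Before the if: (s <= tot - 8 -> (5*s <= 0 or 3*s != -7)) and ((not (s <= tot - 8)) -> ((2*lim <= -5 or lim != -2) and (s + 2*tot <= 6 or 3*s != -7)))
Answer: WP = (s <= tot - 8 -> (5*s <= 0 or 3*s != -7)) and ((not (s <= tot - 8)) -> ((2*lim <= -5 or lim != -2) and (s + 2*tot <= 6 or 3*s != -7)))


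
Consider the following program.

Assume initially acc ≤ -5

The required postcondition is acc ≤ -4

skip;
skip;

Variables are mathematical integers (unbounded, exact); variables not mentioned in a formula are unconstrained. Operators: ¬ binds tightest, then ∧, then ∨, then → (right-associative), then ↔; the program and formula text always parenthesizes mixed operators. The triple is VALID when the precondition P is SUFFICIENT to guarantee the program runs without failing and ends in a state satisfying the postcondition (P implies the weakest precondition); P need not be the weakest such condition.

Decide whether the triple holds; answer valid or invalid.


Working backward. After the program, acc ≤ -4 must hold.
Before skip: acc ≤ -4
Before skip: acc ≤ -4
The weakest precondition is acc ≤ -4.
Check whether acc ≤ -5 implies it.
Every state satisfying the precondition satisfies the weakest precondition: the implication holds.
Answer: valid


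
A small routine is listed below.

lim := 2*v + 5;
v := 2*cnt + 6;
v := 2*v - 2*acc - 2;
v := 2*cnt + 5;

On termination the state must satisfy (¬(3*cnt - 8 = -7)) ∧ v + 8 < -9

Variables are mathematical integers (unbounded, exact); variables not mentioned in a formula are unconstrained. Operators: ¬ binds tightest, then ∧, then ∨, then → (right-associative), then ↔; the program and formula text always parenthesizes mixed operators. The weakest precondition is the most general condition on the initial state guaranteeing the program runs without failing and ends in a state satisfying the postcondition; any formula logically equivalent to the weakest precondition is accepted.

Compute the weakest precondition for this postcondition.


Working backward. After the program, the postcondition (¬(3*cnt - 8 = -7)) ∧ v + 8 < -9 must hold; in canonical form it is (¬(3*cnt = 1)) ∧ v < -17.
Before v := 2*cnt + 5: (¬(3*cnt = 1)) ∧ 2*cnt < -22
Before v := 2*v - 2*acc - 2: (¬(3*cnt = 1)) ∧ 2*cnt < -22
Before v := 2*cnt + 6: (¬(3*cnt = 1)) ∧ 2*cnt < -22
Before lim := 2*v + 5: (¬(3*cnt = 1)) ∧ 2*cnt < -22
Answer: WP = (¬(3*cnt = 1)) ∧ 2*cnt < -22


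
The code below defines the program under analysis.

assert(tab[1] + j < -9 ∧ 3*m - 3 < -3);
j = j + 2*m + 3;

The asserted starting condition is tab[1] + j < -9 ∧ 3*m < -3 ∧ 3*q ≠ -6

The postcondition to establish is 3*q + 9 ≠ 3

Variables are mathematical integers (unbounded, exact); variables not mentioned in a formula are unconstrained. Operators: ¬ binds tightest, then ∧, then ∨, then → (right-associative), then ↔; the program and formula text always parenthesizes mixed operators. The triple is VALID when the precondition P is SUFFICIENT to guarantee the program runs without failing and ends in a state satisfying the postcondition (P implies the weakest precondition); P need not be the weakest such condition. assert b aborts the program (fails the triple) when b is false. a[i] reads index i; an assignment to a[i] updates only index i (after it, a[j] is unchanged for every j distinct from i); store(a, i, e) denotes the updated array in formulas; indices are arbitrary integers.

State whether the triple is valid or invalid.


Working backward. After the program, the postcondition 3*q + 9 ≠ 3 must hold; in canonical form it is 3*q ≠ -6.
Before j := j + 2*m + 3: 3*q ≠ -6
Before assert tab[1] + j < -9 ∧ 3*m - 3 < -3: tab[1] + j < -9 ∧ 3*m < 0 ∧ 3*q ≠ -6
The weakest precondition is tab[1] + j < -9 ∧ 3*m < 0 ∧ 3*q ≠ -6.
Check whether tab[1] + j < -9 ∧ 3*m < -3 ∧ 3*q ≠ -6 implies it.
Every state satisfying the precondition satisfies the weakest precondition: the implication holds.
Answer: valid


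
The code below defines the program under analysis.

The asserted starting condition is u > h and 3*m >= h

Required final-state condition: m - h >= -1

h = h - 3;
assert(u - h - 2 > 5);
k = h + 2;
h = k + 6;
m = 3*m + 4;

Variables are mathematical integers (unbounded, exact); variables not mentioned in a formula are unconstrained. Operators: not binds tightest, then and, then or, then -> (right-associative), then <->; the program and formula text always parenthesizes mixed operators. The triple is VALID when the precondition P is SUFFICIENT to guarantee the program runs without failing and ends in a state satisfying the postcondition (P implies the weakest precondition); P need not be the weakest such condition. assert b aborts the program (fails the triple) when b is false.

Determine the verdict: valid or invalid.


Working backward. After the program, the postcondition m - h >= -1 must hold; in canonical form it is m >= h - 1.
Before m := 3*m + 4: 3*m >= h - 5
Before h := k + 6: 3*m >= k + 1
Before k := h + 2: 3*m >= h + 3
Before assert u - h - 2 > 5: u > h + 7 and 3*m >= h + 3
Before h := h - 3: u > h + 4 and 3*m >= h
The weakest precondition is u > h + 4 and 3*m >= h.
Check whether u > h and 3*m >= h implies it.
Countermodel: at the initial state h = 0, m = 0, u = 1, the precondition holds but the weakest precondition fails.
Answer: invalid


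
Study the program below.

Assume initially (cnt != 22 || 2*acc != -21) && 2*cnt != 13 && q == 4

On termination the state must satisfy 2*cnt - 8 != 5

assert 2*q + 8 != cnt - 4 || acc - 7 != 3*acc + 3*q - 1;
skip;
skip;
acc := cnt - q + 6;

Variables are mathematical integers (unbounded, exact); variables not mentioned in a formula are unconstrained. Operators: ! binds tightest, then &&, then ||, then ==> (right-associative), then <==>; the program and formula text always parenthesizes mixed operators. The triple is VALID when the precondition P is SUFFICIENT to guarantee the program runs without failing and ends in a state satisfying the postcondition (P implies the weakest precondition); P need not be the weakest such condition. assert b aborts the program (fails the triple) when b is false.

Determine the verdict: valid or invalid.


Working backward. After the program, the postcondition 2*cnt - 8 != 5 must hold; in canonical form it is 2*cnt != 13.
Before acc := cnt - q + 6: 2*cnt != 13
Before skip: 2*cnt != 13
Before skip: 2*cnt != 13
Before assert 2*q + 8 != cnt - 4 || acc - 7 != 3*acc + 3*q - 1: (2*q != cnt - 12 || 2*acc + 3*q != -6) && 2*cnt != 13
The weakest precondition is (2*q != cnt - 12 || 2*acc + 3*q != -6) && 2*cnt != 13.
Check whether (cnt != 22 || 2*acc != -21) && 2*cnt != 13 && q == 4 implies it.
Countermodel: at the initial state acc = -9, cnt = 20, q = 4, the precondition holds but the weakest precondition fails.
Answer: invalid


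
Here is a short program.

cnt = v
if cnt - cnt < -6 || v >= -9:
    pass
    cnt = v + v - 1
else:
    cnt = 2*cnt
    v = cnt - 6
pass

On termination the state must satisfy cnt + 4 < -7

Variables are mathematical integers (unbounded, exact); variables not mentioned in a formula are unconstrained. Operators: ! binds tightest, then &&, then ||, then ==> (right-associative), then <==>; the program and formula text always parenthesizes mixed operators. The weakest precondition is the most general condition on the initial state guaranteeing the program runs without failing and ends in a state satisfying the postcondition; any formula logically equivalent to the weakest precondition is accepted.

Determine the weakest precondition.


Working backward. After the program, the postcondition cnt + 4 < -7 must hold; in canonical form it is cnt < -11.
Before skip: cnt < -11
Then branch requires 2*v < -10; else branch requires 2*cnt < -11.
Before the if: (v >= -9 ==> 2*v < -10) && ((!(v >= -9)) ==> 2*cnt < -11)
Before cnt := v: (v >= -9 ==> 2*v < -10) && ((!(v >= -9)) ==> 2*v < -11)
Answer: WP = (v >= -9 ==> 2*v < -10) && ((!(v >= -9)) ==> 2*v < -11)


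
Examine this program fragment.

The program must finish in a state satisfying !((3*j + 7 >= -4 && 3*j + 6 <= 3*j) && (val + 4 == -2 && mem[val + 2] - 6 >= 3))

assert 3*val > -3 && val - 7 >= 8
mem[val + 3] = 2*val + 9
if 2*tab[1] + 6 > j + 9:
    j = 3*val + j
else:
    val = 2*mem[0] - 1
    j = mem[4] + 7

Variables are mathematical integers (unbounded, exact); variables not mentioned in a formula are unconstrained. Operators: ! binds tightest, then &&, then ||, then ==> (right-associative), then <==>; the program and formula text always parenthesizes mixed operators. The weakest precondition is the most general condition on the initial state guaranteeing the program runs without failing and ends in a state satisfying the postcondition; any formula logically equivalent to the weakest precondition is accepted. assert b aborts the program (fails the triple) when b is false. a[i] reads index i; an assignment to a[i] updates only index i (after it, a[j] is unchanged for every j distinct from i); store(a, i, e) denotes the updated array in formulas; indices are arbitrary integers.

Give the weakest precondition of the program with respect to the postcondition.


Working backward. After the program, the postcondition !((3*j + 7 >= -4 && 3*j + 6 <= 3*j) && (val + 4 == -2 && mem[val + 2] - 6 >= 3)) must hold; in canonical form it is true.
Then branch requires true; else branch requires true.
Before the if: true
Before mem[val + 3] := 2*val + 9: true
Before assert 3*val > -3 && val - 7 >= 8: 3*val > -3 && val >= 15
Answer: WP = 3*val > -3 && val >= 15


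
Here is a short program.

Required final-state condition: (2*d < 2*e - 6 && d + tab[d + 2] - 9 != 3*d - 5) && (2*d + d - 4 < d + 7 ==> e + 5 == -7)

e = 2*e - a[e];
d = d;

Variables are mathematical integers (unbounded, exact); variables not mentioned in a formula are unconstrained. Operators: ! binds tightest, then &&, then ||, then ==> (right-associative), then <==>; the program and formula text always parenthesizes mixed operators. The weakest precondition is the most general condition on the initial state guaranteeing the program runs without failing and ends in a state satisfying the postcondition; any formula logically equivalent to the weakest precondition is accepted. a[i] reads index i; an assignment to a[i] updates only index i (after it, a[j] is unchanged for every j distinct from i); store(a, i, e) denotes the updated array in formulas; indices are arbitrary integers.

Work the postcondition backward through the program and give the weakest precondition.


Working backward. After the program, the postcondition (2*d < 2*e - 6 && d + tab[d + 2] - 9 != 3*d - 5) && (2*d + d - 4 < d + 7 ==> e + 5 == -7) must hold; in canonical form it is 2*d < 2*e - 6 && tab[d + 2] != 2*d + 4 && (2*d < 11 ==> e == -12).
Before d := d: 2*d < 2*e - 6 && tab[d + 2] != 2*d + 4 && (2*d < 11 ==> e == -12)
Before e := 2*e - a[e]: 2*a[e] + 2*d < 4*e - 6 && tab[d + 2] != 2*d + 4 && (2*d < 11 ==> 2*e == a[e] - 12)
Answer: WP = 2*a[e] + 2*d < 4*e - 6 && tab[d + 2] != 2*d + 4 && (2*d < 11 ==> 2*e == a[e] - 12)


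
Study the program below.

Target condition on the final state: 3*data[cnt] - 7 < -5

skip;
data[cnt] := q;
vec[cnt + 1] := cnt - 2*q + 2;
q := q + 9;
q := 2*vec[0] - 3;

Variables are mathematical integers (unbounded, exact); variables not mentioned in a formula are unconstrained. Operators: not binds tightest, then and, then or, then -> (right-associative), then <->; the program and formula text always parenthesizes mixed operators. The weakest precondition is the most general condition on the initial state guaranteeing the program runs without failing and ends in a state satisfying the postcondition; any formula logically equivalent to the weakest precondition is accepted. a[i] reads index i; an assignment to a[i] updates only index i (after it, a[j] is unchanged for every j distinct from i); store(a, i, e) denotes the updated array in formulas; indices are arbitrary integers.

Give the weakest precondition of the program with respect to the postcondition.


Working backward. After the program, the postcondition 3*data[cnt] - 7 < -5 must hold; in canonical form it is 3*data[cnt] < 2.
Before q := 2*vec[0] - 3: 3*data[cnt] < 2
Before q := q + 9: 3*data[cnt] < 2
Before vec[cnt + 1] := cnt - 2*q + 2: 3*data[cnt] < 2
Before data[cnt] := q: 3*store(data, cnt, q)[cnt] < 2
Before skip: 3*store(data, cnt, q)[cnt] < 2
Answer: WP = 3*store(data, cnt, q)[cnt] < 2


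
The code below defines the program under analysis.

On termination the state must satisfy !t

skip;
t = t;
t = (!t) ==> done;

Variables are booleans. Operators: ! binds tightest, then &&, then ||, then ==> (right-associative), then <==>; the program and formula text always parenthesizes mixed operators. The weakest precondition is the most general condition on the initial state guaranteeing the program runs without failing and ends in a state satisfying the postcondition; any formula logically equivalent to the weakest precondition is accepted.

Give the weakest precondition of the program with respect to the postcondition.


Working backward. After the program, !t must hold.
Before t := (!t) ==> done: !((!t) ==> done)
Before t := t: !((!t) ==> done)
Before skip: !((!t) ==> done)
Answer: WP = !((!t) ==> done)


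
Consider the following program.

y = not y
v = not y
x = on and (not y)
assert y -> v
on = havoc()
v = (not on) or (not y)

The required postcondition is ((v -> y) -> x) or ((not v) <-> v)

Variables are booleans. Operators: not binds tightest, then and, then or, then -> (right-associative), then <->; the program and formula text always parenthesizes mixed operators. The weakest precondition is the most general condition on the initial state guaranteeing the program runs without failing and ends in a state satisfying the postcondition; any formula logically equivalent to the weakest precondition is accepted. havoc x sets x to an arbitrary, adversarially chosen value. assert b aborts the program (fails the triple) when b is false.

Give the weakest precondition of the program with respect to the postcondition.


Working backward. After the program, ((v -> y) -> x) or ((not v) <-> v) must hold.
Before v := (not on) or (not y): ((((not on) or (not y)) -> y) -> x) or ((not ((not on) or (not y))) <-> ((not on) or (not y)))
Before havoc on: ((((not y) -> y) -> x) or (y <-> (not y))) and (y -> x)
Before assert y -> v: (y -> v) and ((((not y) -> y) -> x) or (y <-> (not y))) and (y -> x)
Before x := on and (not y): (y -> v) and ((((not y) -> y) -> (on and (not y))) or (y <-> (not y))) and (y -> (on and (not y)))
Before v := not y: (y -> (not y)) and ((((not y) -> y) -> (on and (not y))) or (y <-> (not y))) and (y -> (on and (not y)))
Before y := not y: ((not y) -> y) and (((y -> (not y)) -> (on and y)) or ((not y) <-> y)) and ((not y) -> (on and y))
Answer: WP = ((not y) -> y) and (((y -> (not y)) -> (on and y)) or ((not y) <-> y)) and ((not y) -> (on and y))


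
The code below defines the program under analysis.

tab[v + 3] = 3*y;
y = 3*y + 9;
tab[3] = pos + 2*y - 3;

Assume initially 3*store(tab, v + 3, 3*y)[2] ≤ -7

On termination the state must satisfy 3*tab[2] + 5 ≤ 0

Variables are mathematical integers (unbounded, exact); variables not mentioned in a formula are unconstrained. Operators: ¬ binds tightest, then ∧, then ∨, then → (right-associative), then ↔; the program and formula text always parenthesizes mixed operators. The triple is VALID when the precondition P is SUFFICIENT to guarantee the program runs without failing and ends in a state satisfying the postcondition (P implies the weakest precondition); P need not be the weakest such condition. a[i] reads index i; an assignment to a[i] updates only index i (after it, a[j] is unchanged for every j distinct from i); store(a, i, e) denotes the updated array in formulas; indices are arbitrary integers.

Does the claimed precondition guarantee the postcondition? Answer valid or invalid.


Working backward. After the program, the postcondition 3*tab[2] + 5 ≤ 0 must hold; in canonical form it is 3*tab[2] ≤ -5.
Before tab[3] := pos + 2*y - 3: 3*tab[2] ≤ -5
Before y := 3*y + 9: 3*tab[2] ≤ -5
Before tab[v + 3] := 3*y: 3*store(tab, v + 3, 3*y)[2] ≤ -5
The weakest precondition is 3*store(tab, v + 3, 3*y)[2] ≤ -5.
Check whether 3*store(tab, v + 3, 3*y)[2] ≤ -7 implies it.
Every state satisfying the precondition satisfies the weakest precondition: the implication holds.
Answer: valid


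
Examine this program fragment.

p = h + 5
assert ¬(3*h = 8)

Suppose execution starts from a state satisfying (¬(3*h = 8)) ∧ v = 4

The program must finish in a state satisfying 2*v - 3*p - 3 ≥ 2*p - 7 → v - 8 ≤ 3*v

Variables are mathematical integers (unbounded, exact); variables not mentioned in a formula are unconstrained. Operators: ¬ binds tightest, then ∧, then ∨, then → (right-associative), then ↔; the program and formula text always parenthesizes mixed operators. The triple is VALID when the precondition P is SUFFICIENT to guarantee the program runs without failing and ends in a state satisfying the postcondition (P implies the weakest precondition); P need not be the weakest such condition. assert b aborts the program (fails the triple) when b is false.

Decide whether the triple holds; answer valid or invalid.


Working backward. After the program, the postcondition 2*v - 3*p - 3 ≥ 2*p - 7 → v - 8 ≤ 3*v must hold; in canonical form it is 2*v ≥ 5*p - 4 → 2*v ≥ -8.
Before assert ¬(3*h = 8): (¬(3*h = 8)) ∧ (2*v ≥ 5*p - 4 → 2*v ≥ -8)
Before p := h + 5: (¬(3*h = 8)) ∧ (2*v ≥ 5*h + 21 → 2*v ≥ -8)
The weakest precondition is (¬(3*h = 8)) ∧ (2*v ≥ 5*h + 21 → 2*v ≥ -8).
Check whether (¬(3*h = 8)) ∧ v = 4 implies it.
Every state satisfying the precondition satisfies the weakest precondition: the implication holds.
Answer: valid


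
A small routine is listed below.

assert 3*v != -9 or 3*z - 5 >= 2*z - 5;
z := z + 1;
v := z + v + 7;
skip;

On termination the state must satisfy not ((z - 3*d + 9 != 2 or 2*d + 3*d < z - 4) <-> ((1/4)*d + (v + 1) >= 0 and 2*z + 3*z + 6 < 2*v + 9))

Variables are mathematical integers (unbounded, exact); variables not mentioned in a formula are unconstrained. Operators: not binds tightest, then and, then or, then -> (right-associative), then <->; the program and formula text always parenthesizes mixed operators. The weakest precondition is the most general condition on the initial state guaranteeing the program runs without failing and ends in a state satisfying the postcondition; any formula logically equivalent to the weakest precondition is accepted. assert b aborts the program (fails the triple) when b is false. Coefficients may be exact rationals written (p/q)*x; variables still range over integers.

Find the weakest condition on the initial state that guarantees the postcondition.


Working backward. After the program, the postcondition not ((z - 3*d + 9 != 2 or 2*d + 3*d < z - 4) <-> ((1/4)*d + (v + 1) >= 0 and 2*z + 3*z + 6 < 2*v + 9)) must hold; in canonical form it is not ((z != 3*d - 7 or 5*d < z - 4) <-> ((1/4)*d + v >= -1 and 5*z < 2*v + 3)).
Before skip: not ((z != 3*d - 7 or 5*d < z - 4) <-> ((1/4)*d + v >= -1 and 5*z < 2*v + 3))
Before v := z + v + 7: not ((z != 3*d - 7 or 5*d < z - 4) <-> ((1/4)*d + v + z >= -8 and 3*z < 2*v + 17))
Before z := z + 1: not ((z != 3*d - 8 or 5*d < z - 3) <-> ((1/4)*d + v + z >= -9 and 3*z < 2*v + 14))
Before assert 3*v != -9 or 3*z - 5 >= 2*z - 5: (3*v != -9 or z >= 0) and (not ((z != 3*d - 8 or 5*d < z - 3) <-> ((1/4)*d + v + z >= -9 and 3*z < 2*v + 14)))
Answer: WP = (3*v != -9 or z >= 0) and (not ((z != 3*d - 8 or 5*d < z - 3) <-> ((1/4)*d + v + z >= -9 and 3*z < 2*v + 14)))


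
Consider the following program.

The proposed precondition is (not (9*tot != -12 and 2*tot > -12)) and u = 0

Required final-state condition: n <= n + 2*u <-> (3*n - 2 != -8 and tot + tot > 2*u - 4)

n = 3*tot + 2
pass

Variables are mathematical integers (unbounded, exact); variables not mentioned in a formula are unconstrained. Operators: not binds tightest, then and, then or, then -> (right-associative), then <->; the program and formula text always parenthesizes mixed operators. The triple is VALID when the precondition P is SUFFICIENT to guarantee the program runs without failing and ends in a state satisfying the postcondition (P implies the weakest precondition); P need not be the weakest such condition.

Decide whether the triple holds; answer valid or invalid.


Working backward. After the program, the postcondition n <= n + 2*u <-> (3*n - 2 != -8 and tot + tot > 2*u - 4) must hold; in canonical form it is 2*u >= 0 <-> (3*n != -6 and 2*tot > 2*u - 4).
Before skip: 2*u >= 0 <-> (3*n != -6 and 2*tot > 2*u - 4)
Before n := 3*tot + 2: 2*u >= 0 <-> (9*tot != -12 and 2*tot > 2*u - 4)
The weakest precondition is 2*u >= 0 <-> (9*tot != -12 and 2*tot > 2*u - 4).
Check whether (not (9*tot != -12 and 2*tot > -12)) and u = 0 implies it.
Countermodel: at the initial state tot = -6, u = 0, the precondition holds but the weakest precondition fails.
Answer: invalid


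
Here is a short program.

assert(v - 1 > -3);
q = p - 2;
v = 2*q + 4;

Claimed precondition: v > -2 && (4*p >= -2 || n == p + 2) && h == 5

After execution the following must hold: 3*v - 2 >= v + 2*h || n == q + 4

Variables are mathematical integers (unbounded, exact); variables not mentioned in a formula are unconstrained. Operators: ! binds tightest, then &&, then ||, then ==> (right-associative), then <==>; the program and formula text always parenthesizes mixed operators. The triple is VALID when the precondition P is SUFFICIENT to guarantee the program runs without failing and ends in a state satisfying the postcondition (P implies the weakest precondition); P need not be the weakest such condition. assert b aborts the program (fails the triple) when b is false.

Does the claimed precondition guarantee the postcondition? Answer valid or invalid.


Working backward. After the program, the postcondition 3*v - 2 >= v + 2*h || n == q + 4 must hold; in canonical form it is 2*v >= 2*h + 2 || n == q + 4.
Before v := 2*q + 4: 4*q >= 2*h - 6 || n == q + 4
Before q := p - 2: 4*p >= 2*h + 2 || n == p + 2
Before assert v - 1 > -3: v > -2 && (4*p >= 2*h + 2 || n == p + 2)
The weakest precondition is v > -2 && (4*p >= 2*h + 2 || n == p + 2).
Check whether v > -2 && (4*p >= -2 || n == p + 2) && h == 5 implies it.
Countermodel: at the initial state h = 5, n = 3, p = 0, v = -1, the precondition holds but the weakest precondition fails.
Answer: invalid


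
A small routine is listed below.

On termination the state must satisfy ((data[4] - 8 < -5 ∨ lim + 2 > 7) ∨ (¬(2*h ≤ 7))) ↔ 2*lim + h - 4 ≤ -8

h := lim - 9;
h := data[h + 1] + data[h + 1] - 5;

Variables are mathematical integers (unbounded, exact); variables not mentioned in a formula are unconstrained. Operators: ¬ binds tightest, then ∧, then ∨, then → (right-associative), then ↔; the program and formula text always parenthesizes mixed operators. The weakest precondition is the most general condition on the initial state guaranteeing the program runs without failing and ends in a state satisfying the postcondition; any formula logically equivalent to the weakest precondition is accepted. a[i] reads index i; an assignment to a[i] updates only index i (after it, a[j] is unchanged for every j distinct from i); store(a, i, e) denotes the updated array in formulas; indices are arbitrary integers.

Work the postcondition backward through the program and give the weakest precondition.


Working backward. After the program, the postcondition ((data[4] - 8 < -5 ∨ lim + 2 > 7) ∨ (¬(2*h ≤ 7))) ↔ 2*lim + h - 4 ≤ -8 must hold; in canonical form it is (data[4] < 3 ∨ lim > 5 ∨ (¬(2*h ≤ 7))) ↔ h + 2*lim ≤ -4.
Before h := data[h + 1] + data[h + 1] - 5: (data[4] < 3 ∨ lim > 5 ∨ (¬(4*data[h + 1] ≤ 17))) ↔ 2*data[h + 1] + 2*lim ≤ 1
Before h := lim - 9: (data[4] < 3 ∨ lim > 5 ∨ (¬(4*data[lim - 8] ≤ 17))) ↔ 2*data[lim - 8] + 2*lim ≤ 1
Answer: WP = (data[4] < 3 ∨ lim > 5 ∨ (¬(4*data[lim - 8] ≤ 17))) ↔ 2*data[lim - 8] + 2*lim ≤ 1


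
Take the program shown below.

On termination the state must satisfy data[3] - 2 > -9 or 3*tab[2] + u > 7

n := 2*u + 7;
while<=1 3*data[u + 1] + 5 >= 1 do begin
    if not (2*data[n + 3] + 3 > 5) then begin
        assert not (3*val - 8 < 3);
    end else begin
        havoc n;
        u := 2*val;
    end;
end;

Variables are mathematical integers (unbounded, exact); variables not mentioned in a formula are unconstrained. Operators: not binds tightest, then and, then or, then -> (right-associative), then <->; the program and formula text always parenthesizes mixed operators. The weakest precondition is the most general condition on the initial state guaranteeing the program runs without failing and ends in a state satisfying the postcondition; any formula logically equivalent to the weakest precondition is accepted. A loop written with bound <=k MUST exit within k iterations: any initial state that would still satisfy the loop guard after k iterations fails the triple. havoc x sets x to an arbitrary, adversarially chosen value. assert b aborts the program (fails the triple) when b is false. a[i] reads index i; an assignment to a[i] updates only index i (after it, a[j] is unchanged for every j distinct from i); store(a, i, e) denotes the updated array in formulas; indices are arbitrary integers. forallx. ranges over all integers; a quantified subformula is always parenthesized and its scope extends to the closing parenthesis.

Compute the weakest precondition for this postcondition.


Working backward. After the program, the postcondition data[3] - 2 > -9 or 3*tab[2] + u > 7 must hold; in canonical form it is data[3] > -7 or 3*tab[2] + u > 7.
Before the loop (bound <=1), unroll the exhaustion recursion (WP_0 = exit-now case; WP_j = one more guarded iteration, up to j = 1):
  WP_0: (not (3*data[u + 1] >= -4)) and (data[3] > -7 or 3*tab[2] + u > 7)
  WP_1: (3*data[u + 1] >= -4 -> (((not (2*data[n + 3] > 2)) -> ((not (3*val < 11)) and (not (3*data[u + 1] >= -4)) and (data[3] > -7 or 3*tab[2] + u > 7))) and (2*data[n + 3] > 2 -> ((not (3*data[2*val + 1] >= -4)) and (data[3] > -7 or 3*tab[2] + 2*val > 7))))) and ((not (3*data[u + 1] >= -4)) -> (data[3] > -7 or 3*tab[2] + u > 7))
So before the loop: (3*data[u + 1] >= -4 -> (((not (2*data[n + 3] > 2)) -> ((not (3*val < 11)) and (not (3*data[u + 1] >= -4)) and (data[3] > -7 or 3*tab[2] + u > 7))) and (2*data[n + 3] > 2 -> ((not (3*data[2*val + 1] >= -4)) and (data[3] > -7 or 3*tab[2] + 2*val > 7))))) and ((not (3*data[u + 1] >= -4)) -> (data[3] > -7 or 3*tab[2] + u > 7))
Before n := 2*u + 7: (3*data[u + 1] >= -4 -> (((not (2*data[2*u + 10] > 2)) -> ((not (3*val < 11)) and (not (3*data[u + 1] >= -4)) and (data[3] > -7 or 3*tab[2] + u > 7))) and (2*data[2*u + 10] > 2 -> ((not (3*data[2*val + 1] >= -4)) and (data[3] > -7 or 3*tab[2] + 2*val > 7))))) and ((not (3*data[u + 1] >= -4)) -> (data[3] > -7 or 3*tab[2] + u > 7))
Answer: WP = (3*data[u + 1] >= -4 -> (((not (2*data[2*u + 10] > 2)) -> ((not (3*val < 11)) and (not (3*data[u + 1] >= -4)) and (data[3] > -7 or 3*tab[2] + u > 7))) and (2*data[2*u + 10] > 2 -> ((not (3*data[2*val + 1] >= -4)) and (data[3] > -7 or 3*tab[2] + 2*val > 7))))) and ((not (3*data[u + 1] >= -4)) -> (data[3] > -7 or 3*tab[2] + u > 7))


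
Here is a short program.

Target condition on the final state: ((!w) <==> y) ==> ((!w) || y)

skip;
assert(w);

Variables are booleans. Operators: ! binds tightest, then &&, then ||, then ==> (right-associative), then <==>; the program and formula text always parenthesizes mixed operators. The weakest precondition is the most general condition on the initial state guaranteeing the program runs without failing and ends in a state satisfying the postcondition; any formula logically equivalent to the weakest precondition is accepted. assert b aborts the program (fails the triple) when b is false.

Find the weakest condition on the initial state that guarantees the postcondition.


Working backward. After the program, ((!w) <==> y) ==> ((!w) || y) must hold.
Before assert w: w && (((!w) <==> y) ==> ((!w) || y))
Before skip: w && (((!w) <==> y) ==> ((!w) || y))
Answer: WP = w && (((!w) <==> y) ==> ((!w) || y))


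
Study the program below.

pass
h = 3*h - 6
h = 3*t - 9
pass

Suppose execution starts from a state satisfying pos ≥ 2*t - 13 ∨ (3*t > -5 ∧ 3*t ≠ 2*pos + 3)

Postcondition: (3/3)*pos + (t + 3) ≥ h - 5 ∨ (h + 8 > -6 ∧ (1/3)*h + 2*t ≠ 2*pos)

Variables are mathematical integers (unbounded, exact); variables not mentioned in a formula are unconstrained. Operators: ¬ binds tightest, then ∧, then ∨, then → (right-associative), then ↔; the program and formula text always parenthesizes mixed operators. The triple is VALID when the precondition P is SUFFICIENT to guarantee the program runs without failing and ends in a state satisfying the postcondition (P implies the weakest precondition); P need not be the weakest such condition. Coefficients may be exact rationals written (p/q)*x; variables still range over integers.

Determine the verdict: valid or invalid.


Working backward. After the program, the postcondition (3/3)*pos + (t + 3) ≥ h - 5 ∨ (h + 8 > -6 ∧ (1/3)*h + 2*t ≠ 2*pos) must hold; in canonical form it is pos + t ≥ h - 8 ∨ (h > -14 ∧ (1/3)*h + 2*t ≠ 2*pos).
Before skip: pos + t ≥ h - 8 ∨ (h > -14 ∧ (1/3)*h + 2*t ≠ 2*pos)
Before h := 3*t - 9: pos ≥ 2*t - 17 ∨ (3*t > -5 ∧ 3*t ≠ 2*pos + 3)
Before h := 3*h - 6: pos ≥ 2*t - 17 ∨ (3*t > -5 ∧ 3*t ≠ 2*pos + 3)
Before skip: pos ≥ 2*t - 17 ∨ (3*t > -5 ∧ 3*t ≠ 2*pos + 3)
The weakest precondition is pos ≥ 2*t - 17 ∨ (3*t > -5 ∧ 3*t ≠ 2*pos + 3).
Check whether pos ≥ 2*t - 13 ∨ (3*t > -5 ∧ 3*t ≠ 2*pos + 3) implies it.
Every state satisfying the precondition satisfies the weakest precondition: the implication holds.
Answer: valid


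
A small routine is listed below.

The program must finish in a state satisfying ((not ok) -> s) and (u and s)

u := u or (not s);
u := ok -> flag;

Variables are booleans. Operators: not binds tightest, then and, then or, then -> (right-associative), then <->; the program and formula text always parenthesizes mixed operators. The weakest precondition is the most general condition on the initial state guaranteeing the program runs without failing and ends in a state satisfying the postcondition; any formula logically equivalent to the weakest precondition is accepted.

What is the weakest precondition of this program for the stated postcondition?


Working backward. After the program, the postcondition ((not ok) -> s) and (u and s) must hold; in canonical form it is ((not ok) -> s) and u and s.
Before u := ok -> flag: ((not ok) -> s) and (ok -> flag) and s
Before u := u or (not s): ((not ok) -> s) and (ok -> flag) and s
Answer: WP = ((not ok) -> s) and (ok -> flag) and s


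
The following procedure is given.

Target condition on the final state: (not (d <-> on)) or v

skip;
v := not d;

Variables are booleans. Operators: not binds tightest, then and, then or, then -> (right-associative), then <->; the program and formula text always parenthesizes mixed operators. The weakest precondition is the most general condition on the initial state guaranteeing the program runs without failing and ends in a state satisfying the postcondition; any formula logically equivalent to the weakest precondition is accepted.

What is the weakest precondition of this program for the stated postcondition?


Working backward. After the program, (not (d <-> on)) or v must hold.
Before v := not d: (not (d <-> on)) or (not d)
Before skip: (not (d <-> on)) or (not d)
Answer: WP = (not (d <-> on)) or (not d)


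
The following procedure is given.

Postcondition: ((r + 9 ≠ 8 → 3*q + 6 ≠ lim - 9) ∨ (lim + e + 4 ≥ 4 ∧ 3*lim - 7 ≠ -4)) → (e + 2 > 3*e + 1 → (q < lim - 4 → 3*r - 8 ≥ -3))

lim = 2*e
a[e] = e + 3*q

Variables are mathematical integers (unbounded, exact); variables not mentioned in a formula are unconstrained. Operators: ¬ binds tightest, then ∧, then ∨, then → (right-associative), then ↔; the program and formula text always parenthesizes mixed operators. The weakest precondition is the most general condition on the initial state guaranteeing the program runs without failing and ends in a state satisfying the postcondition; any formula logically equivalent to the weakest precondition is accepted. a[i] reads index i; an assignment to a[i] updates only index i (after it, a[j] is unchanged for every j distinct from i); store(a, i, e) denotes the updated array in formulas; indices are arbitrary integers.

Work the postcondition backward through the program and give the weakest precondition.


Working backward. After the program, the postcondition ((r + 9 ≠ 8 → 3*q + 6 ≠ lim - 9) ∨ (lim + e + 4 ≥ 4 ∧ 3*lim - 7 ≠ -4)) → (e + 2 > 3*e + 1 → (q < lim - 4 → 3*r - 8 ≥ -3)) must hold; in canonical form it is ((r ≠ -1 → 3*q ≠ lim - 15) ∨ (e + lim ≥ 0 ∧ 3*lim ≠ 3)) → (2*e < 1 → (q < lim - 4 → 3*r ≥ 5)).
Before a[e] := e + 3*q: ((r ≠ -1 → 3*q ≠ lim - 15) ∨ (e + lim ≥ 0 ∧ 3*lim ≠ 3)) → (2*e < 1 → (q < lim - 4 → 3*r ≥ 5))
Before lim := 2*e: ((r ≠ -1 → 3*q ≠ 2*e - 15) ∨ (3*e ≥ 0 ∧ 6*e ≠ 3)) → (2*e < 1 → (q < 2*e - 4 → 3*r ≥ 5))
Answer: WP = ((r ≠ -1 → 3*q ≠ 2*e - 15) ∨ (3*e ≥ 0 ∧ 6*e ≠ 3)) → (2*e < 1 → (q < 2*e - 4 → 3*r ≥ 5))


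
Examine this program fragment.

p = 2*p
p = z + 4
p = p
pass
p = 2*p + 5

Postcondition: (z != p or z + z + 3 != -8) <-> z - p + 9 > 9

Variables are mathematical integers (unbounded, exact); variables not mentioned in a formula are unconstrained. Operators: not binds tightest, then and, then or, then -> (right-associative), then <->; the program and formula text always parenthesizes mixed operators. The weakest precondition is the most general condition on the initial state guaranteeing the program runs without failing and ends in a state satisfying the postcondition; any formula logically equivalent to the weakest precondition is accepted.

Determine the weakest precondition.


Working backward. After the program, the postcondition (z != p or z + z + 3 != -8) <-> z - p + 9 > 9 must hold; in canonical form it is (z != p or 2*z != -11) <-> z > p.
Before p := 2*p + 5: (z != 2*p + 5 or 2*z != -11) <-> z > 2*p + 5
Before skip: (z != 2*p + 5 or 2*z != -11) <-> z > 2*p + 5
Before p := p: (z != 2*p + 5 or 2*z != -11) <-> z > 2*p + 5
Before p := z + 4: (z != -13 or 2*z != -11) <-> z < -13
Before p := 2*p: (z != -13 or 2*z != -11) <-> z < -13
Answer: WP = (z != -13 or 2*z != -11) <-> z < -13
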